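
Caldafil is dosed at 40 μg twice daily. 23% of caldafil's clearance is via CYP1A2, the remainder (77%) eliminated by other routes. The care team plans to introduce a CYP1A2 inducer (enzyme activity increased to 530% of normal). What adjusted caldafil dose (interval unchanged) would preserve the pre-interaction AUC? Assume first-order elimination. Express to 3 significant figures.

79.6 μg

The CYP1A2 pathway (23% of clearance) is boosted to 5.3× activity: 0.23 × 5.3 = 1.219.
Non-CYP routes (77%) are unchanged.
New clearance relative to baseline: 1.219 + 0.77 = 1.989.
Exposure is unchanged when dose changes in proportion to clearance. New dose = 40 μg × 1.989 = 79.6 μg.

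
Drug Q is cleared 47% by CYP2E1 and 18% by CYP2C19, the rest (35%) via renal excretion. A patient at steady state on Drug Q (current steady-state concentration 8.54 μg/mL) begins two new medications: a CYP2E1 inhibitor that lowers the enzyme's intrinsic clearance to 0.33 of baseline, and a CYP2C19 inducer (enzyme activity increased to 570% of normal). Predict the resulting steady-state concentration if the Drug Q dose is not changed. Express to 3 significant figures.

The CYP2E1 pathway (47% of clearance) falls to 0.33× activity: 0.47 × 0.33 = 0.1551.
The CYP2C19 pathway (18% of clearance) rises to 5.7× activity: 0.18 × 5.7 = 1.026.
Non-CYP routes (35%) are unchanged.
New clearance relative to baseline: 0.1551 + 1.026 + 0.35 = 1.5311.
New steady-state concentration = 8.54 / 1.5311 = 5.58 μg/mL (concentration scales inversely with clearance).

5.58 μg/mL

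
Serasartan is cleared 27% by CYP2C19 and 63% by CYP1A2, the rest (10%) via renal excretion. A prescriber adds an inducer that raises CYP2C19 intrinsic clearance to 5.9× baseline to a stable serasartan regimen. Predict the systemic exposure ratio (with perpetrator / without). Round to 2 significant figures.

The CYP2C19 pathway (27% of clearance) is boosted to 5.9× activity: 0.27 × 5.9 = 1.593.
CYP1A2 (63%) and the residual 10% are unaffected.
CL_new/CL_old = 1.593 + 0.63 + 0.1 = 2.323.
Systemic exposure ratio = CL_old/CL_new = 1 / 2.323 = 0.43.

0.43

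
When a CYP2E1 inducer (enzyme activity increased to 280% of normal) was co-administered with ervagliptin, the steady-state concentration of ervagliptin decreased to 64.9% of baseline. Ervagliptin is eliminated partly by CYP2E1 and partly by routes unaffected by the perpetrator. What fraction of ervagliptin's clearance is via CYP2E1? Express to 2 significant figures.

CL'/CL = 1 / 0.649 = 1.541
2.8·fm + (1 − fm) = 1.541
fm = (1.541 − 1) / (2.8 − 1) = 0.30

0.30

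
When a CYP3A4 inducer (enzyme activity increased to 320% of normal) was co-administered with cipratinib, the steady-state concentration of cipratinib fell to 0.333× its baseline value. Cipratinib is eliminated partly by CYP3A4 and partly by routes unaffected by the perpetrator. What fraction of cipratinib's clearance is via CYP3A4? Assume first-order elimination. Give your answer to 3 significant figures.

0.910

CL'/CL = 1 / 0.333 = 3.003
3.2·fm + (1 − fm) = 3.003
fm = (3.003 − 1) / (3.2 − 1) = 0.910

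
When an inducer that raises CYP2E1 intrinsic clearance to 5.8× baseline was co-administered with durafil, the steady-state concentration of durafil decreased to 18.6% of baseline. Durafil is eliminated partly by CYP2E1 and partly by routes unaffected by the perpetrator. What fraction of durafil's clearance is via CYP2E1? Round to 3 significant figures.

Write x for the fraction cleared via CYP2E1. The observed steady-state concentration change means clearance rose to 1/0.186 = 5.376 of baseline.
Setting x·5.8 + (1 − x) = 5.376 and solving: x = (5.376 − 1)/(5.8 − 1) = 0.912.

0.912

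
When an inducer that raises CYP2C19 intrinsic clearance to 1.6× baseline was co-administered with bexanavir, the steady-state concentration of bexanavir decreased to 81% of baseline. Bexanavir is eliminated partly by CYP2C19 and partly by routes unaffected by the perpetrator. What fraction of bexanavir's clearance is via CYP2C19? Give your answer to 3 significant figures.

0.391

Write x for the fraction cleared via CYP2C19. The observed steady-state concentration change means clearance rose to 1/0.810 = 1.235 of baseline.
Setting x·1.6 + (1 − x) = 1.235 and solving: x = (1.235 − 1)/(1.6 − 1) = 0.391.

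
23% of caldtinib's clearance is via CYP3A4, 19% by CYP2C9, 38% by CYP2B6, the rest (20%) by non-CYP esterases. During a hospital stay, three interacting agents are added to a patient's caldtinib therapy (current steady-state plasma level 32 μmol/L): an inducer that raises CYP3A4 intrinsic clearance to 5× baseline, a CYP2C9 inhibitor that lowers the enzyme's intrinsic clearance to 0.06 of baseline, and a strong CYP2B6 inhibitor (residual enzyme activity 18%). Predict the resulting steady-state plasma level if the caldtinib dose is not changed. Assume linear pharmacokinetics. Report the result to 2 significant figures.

The CYP3A4 pathway (23% of clearance) increases to 5× activity: 0.23 × 5 = 1.15.
The CYP2C9 pathway (19% of clearance) is reduced to 0.06× activity: 0.19 × 0.06 = 0.0114.
The CYP2B6 pathway (38% of clearance) falls to 0.18× activity: 0.38 × 0.18 = 0.0684.
The remaining 20% of clearance is unaffected.
Relative clearance = 1.15 + 0.0114 + 0.0684 + 0.2 = 1.4298.
New steady-state plasma level = 32 / 1.4298 = 22 μmol/L (concentration scales inversely with clearance).

22 μmol/L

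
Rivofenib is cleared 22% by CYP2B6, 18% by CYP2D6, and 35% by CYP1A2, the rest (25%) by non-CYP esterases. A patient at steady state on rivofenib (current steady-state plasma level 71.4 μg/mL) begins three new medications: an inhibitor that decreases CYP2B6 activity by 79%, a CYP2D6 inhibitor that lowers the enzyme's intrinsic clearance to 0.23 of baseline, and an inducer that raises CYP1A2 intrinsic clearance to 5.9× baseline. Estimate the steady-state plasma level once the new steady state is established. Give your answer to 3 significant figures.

CYP2B6: 0.22 × 0.21 = 0.0462
CYP2D6: 0.18 × 0.23 = 0.0414
CYP1A2: 0.35 × 5.9 = 2.065
Other: 0.25 (unchanged)
Relative clearance = 0.0462 + 0.0414 + 2.065 + 0.25 = 2.4026.
New steady-state plasma level = 71.4 / 2.4026 = 29.7 μg/mL (concentration scales inversely with clearance).

29.7 μg/mL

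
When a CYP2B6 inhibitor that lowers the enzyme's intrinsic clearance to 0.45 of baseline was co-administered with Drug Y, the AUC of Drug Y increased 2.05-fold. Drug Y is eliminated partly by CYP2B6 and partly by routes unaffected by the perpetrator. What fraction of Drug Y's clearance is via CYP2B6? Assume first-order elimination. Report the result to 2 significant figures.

Let x = fm,CYP2B6. Because AUC ∝ 1/CL, relative clearance fell to 1/2.05 = 0.4878.
Setting x·0.45 + (1 − x) = 0.4878 and solving: x = (0.4878 − 1)/(0.45 − 1) = 0.93.

0.93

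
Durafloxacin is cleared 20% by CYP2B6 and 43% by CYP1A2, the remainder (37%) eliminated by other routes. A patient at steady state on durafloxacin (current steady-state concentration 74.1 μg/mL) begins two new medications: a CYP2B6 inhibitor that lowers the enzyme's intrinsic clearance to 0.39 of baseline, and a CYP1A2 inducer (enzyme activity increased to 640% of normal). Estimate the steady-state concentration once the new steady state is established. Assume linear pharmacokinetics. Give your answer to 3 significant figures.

CYP2B6: 0.2 × 0.39 = 0.078
CYP1A2: 0.43 × 6.4 = 2.752
Other: 0.37 (unchanged)
CL_new/CL_old = 0.078 + 2.752 + 0.37 = 3.2.
Dividing the baseline by the relative clearance: 74.1 / 3.2 = 23.2 μg/mL.

23.2 μg/mL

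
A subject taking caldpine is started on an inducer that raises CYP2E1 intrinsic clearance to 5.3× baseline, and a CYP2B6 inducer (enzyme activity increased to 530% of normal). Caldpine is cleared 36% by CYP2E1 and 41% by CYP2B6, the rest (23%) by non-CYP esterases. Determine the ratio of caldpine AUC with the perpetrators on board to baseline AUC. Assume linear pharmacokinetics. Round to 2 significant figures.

The CYP2E1 pathway (36% of clearance) is boosted to 5.3× activity: 0.36 × 5.3 = 1.908.
The CYP2B6 pathway (41% of clearance) increases to 5.3× activity: 0.41 × 5.3 = 2.173.
The remaining 23% of clearance is unaffected.
Relative clearance = 1.908 + 2.173 + 0.23 = 4.311.
Net AUC ratio = 1 / 4.311 = 0.23.

0.23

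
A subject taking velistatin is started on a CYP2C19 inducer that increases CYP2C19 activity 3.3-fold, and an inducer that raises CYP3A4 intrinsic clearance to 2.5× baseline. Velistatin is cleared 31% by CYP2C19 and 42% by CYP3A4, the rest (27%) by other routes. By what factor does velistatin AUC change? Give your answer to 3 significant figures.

0.427

CYP2C19: 0.31 × 3.3 = 1.023
CYP3A4: 0.42 × 2.5 = 1.05
Other: 0.27 (unchanged)
New clearance relative to baseline: 1.023 + 1.05 + 0.27 = 2.343.
Because AUC varies inversely with clearance, the combined effect is 1 / 2.343 = 0.427.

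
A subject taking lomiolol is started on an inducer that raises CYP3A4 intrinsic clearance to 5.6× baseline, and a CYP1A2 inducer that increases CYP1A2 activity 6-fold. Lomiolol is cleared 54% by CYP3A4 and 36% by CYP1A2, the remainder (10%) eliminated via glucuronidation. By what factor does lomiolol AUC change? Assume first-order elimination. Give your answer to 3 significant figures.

0.189

CYP3A4: 0.54 × 5.6 = 3.024
CYP1A2: 0.36 × 6 = 2.16
Other: 0.1 (unchanged)
New clearance relative to baseline: 3.024 + 2.16 + 0.1 = 5.284.
Net AUC ratio = 1 / 5.284 = 0.189.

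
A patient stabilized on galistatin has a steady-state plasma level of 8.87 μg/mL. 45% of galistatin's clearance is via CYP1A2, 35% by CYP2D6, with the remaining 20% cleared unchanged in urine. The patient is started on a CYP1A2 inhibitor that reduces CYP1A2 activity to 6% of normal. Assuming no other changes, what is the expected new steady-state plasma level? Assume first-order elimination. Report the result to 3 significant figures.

The CYP1A2 pathway (45% of clearance) is reduced to 0.06× activity: 0.45 × 0.06 = 0.027.
CYP2D6 (35%) and the residual 20% are unaffected.
CL_new/CL_old = 0.027 + 0.35 + 0.2 = 0.577.
Steady-state plasma level ∝ 1/CL, so new value = 8.87 / 0.577 = 15.4 μg/mL.

15.4 μg/mL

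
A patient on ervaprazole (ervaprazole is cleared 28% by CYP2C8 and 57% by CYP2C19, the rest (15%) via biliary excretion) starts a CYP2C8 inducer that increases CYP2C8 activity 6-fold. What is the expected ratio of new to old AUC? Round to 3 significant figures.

0.417

The CYP2C8 pathway (28% of clearance) increases to 6× activity: 0.28 × 6 = 1.68.
CYP2C19 (57%) and the residual 15% are unaffected.
New clearance relative to baseline: 1.68 + 0.57 + 0.15 = 2.4.
AUC is inversely proportional to clearance, so the fold-change is 1 / 2.4 = 0.417.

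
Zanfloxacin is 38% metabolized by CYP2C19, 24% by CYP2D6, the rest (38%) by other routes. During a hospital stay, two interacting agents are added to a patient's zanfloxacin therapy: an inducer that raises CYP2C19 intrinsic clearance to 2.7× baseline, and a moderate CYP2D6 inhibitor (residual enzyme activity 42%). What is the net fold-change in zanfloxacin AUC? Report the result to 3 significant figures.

0.664

CYP2C19: 0.38 × 2.7 = 1.026
CYP2D6: 0.24 × 0.42 = 0.1008
Other: 0.38 (unchanged)
New clearance relative to baseline: 1.026 + 0.1008 + 0.38 = 1.5068.
Because AUC varies inversely with clearance, the combined effect is 1 / 1.5068 = 0.664.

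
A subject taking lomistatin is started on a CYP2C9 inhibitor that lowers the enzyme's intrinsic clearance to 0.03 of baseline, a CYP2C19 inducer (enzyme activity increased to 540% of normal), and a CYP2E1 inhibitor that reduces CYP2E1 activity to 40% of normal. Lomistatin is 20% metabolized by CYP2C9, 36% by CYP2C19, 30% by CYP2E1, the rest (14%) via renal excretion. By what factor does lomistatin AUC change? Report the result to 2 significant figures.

CYP2C9: 0.2 × 0.03 = 0.006
CYP2C19: 0.36 × 5.4 = 1.944
CYP2E1: 0.3 × 0.4 = 0.12
Other: 0.14 (unchanged)
CL_new/CL_old = 0.006 + 1.944 + 0.12 + 0.14 = 2.21.
AUC ∝ 1/CL: fold-change = 1 / 2.21 = 0.45.

0.45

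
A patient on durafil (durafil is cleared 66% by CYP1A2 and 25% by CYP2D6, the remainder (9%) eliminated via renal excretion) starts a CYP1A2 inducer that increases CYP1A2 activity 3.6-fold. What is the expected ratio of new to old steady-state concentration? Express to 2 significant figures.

0.37

The CYP1A2 pathway (66% of clearance) rises to 3.6× activity: 0.66 × 3.6 = 2.376.
CYP2D6 (25%) and the residual 9% are unaffected.
Relative clearance = 2.376 + 0.25 + 0.09 = 2.716.
Steady-state concentration ratio = CL_old/CL_new = 1 / 2.716 = 0.37.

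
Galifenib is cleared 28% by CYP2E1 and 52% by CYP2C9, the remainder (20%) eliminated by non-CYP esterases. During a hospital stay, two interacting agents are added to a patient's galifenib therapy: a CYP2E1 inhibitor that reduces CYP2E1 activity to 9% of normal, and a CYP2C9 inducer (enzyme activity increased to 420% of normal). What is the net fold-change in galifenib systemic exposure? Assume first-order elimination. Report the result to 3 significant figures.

The CYP2E1 pathway (28% of clearance) drops to 0.09× activity: 0.28 × 0.09 = 0.0252.
The CYP2C9 pathway (52% of clearance) is boosted to 4.2× activity: 0.52 × 4.2 = 2.184.
Non-CYP routes (20%) are unchanged.
CL_new/CL_old = 0.0252 + 2.184 + 0.2 = 2.4092.
Net systemic exposure ratio = 1 / 2.4092 = 0.415.

0.415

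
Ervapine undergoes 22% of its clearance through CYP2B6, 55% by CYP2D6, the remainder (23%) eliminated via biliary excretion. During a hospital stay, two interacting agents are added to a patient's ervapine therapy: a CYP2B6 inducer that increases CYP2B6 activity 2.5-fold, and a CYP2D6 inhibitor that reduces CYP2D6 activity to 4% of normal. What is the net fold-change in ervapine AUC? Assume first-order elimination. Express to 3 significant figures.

1.25

CYP2B6: 0.22 × 2.5 = 0.55
CYP2D6: 0.55 × 0.04 = 0.022
Other: 0.23 (unchanged)
CL_new/CL_old = 0.55 + 0.022 + 0.23 = 0.802.
Because AUC varies inversely with clearance, the combined effect is 1 / 0.802 = 1.25.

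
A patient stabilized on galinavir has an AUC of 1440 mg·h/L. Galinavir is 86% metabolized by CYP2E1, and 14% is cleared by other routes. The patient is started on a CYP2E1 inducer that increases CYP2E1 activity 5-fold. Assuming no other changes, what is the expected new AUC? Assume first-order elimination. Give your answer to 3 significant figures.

324 mg·h/L

The CYP2E1 pathway (86% of clearance) is boosted to 5× activity: 0.86 × 5 = 4.3.
The remaining 14% of clearance is unaffected.
CL_new/CL_old = 4.3 + 0.14 = 4.44.
AUC ∝ 1/CL, so new value = 1440 / 4.44 = 324 mg·h/L.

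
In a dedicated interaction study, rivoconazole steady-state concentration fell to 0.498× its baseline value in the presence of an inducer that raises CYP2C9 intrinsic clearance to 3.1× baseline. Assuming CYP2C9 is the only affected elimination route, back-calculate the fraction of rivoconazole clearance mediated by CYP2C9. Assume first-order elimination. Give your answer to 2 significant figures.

0.48

Call the CYP2C9 fraction fm. After the interaction, CL_new/CL_old = fm × 3.1 + (1 − fm).
Steady-state concentration ratio = 1 / (new CL fraction), so new CL fraction = 1 / 0.498 = 2.008.
fm × 3.1 + 1 − fm = 2.008  ⇒  fm × (3.1 − 1) = 1.008  ⇒  fm = 0.48.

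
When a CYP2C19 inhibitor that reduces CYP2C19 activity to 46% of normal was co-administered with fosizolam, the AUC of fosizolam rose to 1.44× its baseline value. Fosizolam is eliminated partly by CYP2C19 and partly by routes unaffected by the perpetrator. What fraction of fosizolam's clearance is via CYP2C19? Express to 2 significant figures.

0.57

Let fm be the CYP2C19 fraction. New clearance relative to baseline = fm × 0.46 + (1 − fm).
AUC ratio = 1 / (new CL fraction), so new CL fraction = 1 / 1.44 = 0.6944.
fm × 0.46 + 1 − fm = 0.6944  ⇒  fm × (0.46 − 1) = −0.3056  ⇒  fm = 0.57.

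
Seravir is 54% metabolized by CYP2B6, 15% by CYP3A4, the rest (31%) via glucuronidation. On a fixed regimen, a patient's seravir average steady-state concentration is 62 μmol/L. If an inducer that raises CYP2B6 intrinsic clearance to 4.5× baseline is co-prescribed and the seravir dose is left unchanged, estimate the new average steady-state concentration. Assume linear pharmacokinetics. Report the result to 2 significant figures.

21 μmol/L

The CYP2B6 pathway (54% of clearance) increases to 4.5× activity: 0.54 × 4.5 = 2.43.
CYP3A4 (15%) and the residual 31% are unaffected.
Relative clearance = 2.43 + 0.15 + 0.31 = 2.89.
With dosing unchanged, average steady-state concentration scales as 1/CL: 62 / 2.89 = 21 μmol/L.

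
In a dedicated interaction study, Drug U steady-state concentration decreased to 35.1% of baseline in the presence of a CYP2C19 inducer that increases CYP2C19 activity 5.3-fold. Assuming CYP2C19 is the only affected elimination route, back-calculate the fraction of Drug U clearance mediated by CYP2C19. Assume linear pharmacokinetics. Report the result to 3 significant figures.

Write x for the fraction cleared via CYP2C19. The observed steady-state concentration change means clearance rose to 1/0.351 = 2.849 of baseline.
Setting x·5.3 + (1 − x) = 2.849 and solving: x = (2.849 − 1)/(5.3 − 1) = 0.430.

0.430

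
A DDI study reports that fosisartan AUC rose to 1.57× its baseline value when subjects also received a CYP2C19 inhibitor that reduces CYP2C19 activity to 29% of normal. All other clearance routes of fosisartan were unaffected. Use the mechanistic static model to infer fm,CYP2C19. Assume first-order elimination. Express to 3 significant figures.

Let fm be the CYP2C19 fraction. New clearance relative to baseline = fm × 0.29 + (1 − fm).
AUC ratio = 1 / (new CL fraction), so new CL fraction = 1 / 1.57 = 0.6369.
fm × 0.29 + 1 − fm = 0.6369  ⇒  fm × (0.29 − 1) = −0.3631  ⇒  fm = 0.511.

0.511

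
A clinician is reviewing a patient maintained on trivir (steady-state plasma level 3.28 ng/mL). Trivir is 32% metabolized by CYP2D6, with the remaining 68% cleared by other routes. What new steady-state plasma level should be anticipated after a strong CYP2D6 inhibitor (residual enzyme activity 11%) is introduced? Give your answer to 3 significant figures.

CYP2D6: 0.32 × 0.11 = 0.0352
Other: 0.68 (unchanged)
Relative clearance = 0.0352 + 0.68 = 0.7152.
Steady-state plasma level ∝ 1/CL, so new value = 3.28 / 0.7152 = 4.59 ng/mL.

4.59 ng/mL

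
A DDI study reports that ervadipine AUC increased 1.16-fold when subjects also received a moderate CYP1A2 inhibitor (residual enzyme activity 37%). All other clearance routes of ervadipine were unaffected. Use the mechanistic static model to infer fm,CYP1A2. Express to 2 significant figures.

CL'/CL = 1 / 1.16 = 0.8621
0.37·fm + (1 − fm) = 0.8621
fm = (0.8621 − 1) / (0.37 − 1) = 0.22

0.22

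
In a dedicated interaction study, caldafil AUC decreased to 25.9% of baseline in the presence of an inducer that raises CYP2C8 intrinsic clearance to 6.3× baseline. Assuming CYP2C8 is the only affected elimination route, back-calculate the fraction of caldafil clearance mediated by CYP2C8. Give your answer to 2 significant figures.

0.54

CL'/CL = 1 / 0.259 = 3.861
6.3·fm + (1 − fm) = 3.861
fm = (3.861 − 1) / (6.3 − 1) = 0.54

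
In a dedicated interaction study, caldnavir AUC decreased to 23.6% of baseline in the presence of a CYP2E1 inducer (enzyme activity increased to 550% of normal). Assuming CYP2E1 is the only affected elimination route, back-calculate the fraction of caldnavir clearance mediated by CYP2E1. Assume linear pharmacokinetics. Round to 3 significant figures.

CL'/CL = 1 / 0.236 = 4.237
5.5·fm + (1 − fm) = 4.237
fm = (4.237 − 1) / (5.5 − 1) = 0.719

0.719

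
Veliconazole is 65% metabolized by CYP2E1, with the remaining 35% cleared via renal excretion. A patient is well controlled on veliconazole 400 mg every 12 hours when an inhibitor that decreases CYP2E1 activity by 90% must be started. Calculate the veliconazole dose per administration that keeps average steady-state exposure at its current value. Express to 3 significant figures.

166 mg

The CYP2E1 pathway (65% of clearance) falls to 0.1× activity: 0.65 × 0.1 = 0.065.
Non-CYP routes (35%) are unchanged.
Relative clearance = 0.065 + 0.35 = 0.415.
Exposure is unchanged when dose changes in proportion to clearance. New dose = 400 mg × 0.415 = 166 mg.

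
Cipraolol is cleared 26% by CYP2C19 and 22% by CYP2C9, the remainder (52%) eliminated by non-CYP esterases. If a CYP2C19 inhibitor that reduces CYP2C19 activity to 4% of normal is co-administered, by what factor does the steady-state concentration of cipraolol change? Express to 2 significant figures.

1.3

The CYP2C19 pathway (26% of clearance) drops to 0.04× activity: 0.26 × 0.04 = 0.0104.
CYP2C9 (22%) and the residual 52% are unaffected.
CL_new/CL_old = 0.0104 + 0.22 + 0.52 = 0.7504.
Steady-state concentration is inversely proportional to clearance, so the fold-change is 1 / 0.7504 = 1.3.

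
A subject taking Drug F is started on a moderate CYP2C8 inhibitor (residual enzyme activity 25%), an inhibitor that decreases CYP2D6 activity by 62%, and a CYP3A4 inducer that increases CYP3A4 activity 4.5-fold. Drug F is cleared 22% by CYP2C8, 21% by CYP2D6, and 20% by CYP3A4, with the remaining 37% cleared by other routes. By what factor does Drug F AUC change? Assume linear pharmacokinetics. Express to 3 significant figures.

The CYP2C8 pathway (22% of clearance) drops to 0.25× activity: 0.22 × 0.25 = 0.055.
The CYP2D6 pathway (21% of clearance) falls to 0.38× activity: 0.21 × 0.38 = 0.0798.
The CYP3A4 pathway (20% of clearance) increases to 4.5× activity: 0.2 × 4.5 = 0.9.
The remaining 37% of clearance is unaffected.
New clearance relative to baseline: 0.055 + 0.0798 + 0.9 + 0.37 = 1.4048.
Because AUC varies inversely with clearance, the combined effect is 1 / 1.4048 = 0.712.

0.712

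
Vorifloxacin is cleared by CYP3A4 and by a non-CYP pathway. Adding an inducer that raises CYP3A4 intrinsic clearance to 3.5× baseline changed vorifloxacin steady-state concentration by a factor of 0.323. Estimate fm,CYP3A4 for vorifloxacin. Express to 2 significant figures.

Let fm be the CYP3A4 fraction. New clearance relative to baseline = fm × 3.5 + (1 − fm).
Steady-state concentration ratio = 1 / (new CL fraction), so new CL fraction = 1 / 0.323 = 3.096.
fm × 3.5 + 1 − fm = 3.096  ⇒  fm × (3.5 − 1) = 2.096  ⇒  fm = 0.84.

0.84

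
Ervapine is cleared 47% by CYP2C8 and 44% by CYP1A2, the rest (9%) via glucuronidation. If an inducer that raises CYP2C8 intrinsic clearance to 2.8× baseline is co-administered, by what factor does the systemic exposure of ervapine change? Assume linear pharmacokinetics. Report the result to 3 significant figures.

CYP2C8: 0.47 × 2.8 = 1.316
CYP1A2: 0.44 (unchanged)
Other: 0.09 (unchanged)
Relative clearance = 1.316 + 0.44 + 0.09 = 1.846.
Systemic exposure ratio = CL_old/CL_new = 1 / 1.846 = 0.542.

0.542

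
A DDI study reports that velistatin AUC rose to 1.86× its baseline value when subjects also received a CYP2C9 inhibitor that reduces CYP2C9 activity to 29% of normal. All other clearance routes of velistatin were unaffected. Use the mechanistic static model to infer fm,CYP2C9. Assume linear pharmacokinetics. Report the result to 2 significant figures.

0.65

Call the CYP2C9 fraction fm. After the interaction, CL_new/CL_old = fm × 0.29 + (1 − fm).
AUC ratio = 1 / (new CL fraction), so new CL fraction = 1 / 1.86 = 0.5376.
fm × 0.29 + 1 − fm = 0.5376  ⇒  fm × (0.29 − 1) = −0.4624  ⇒  fm = 0.65.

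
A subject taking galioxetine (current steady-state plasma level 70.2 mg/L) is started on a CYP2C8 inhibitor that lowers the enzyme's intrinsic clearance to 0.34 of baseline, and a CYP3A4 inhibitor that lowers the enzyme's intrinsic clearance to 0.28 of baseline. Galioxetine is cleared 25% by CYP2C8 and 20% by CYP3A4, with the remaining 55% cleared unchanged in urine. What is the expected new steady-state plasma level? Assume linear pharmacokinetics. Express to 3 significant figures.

The CYP2C8 pathway (25% of clearance) drops to 0.34× activity: 0.25 × 0.34 = 0.085.
The CYP3A4 pathway (20% of clearance) falls to 0.28× activity: 0.2 × 0.28 = 0.056.
Non-CYP routes (55%) are unchanged.
New clearance relative to baseline: 0.085 + 0.056 + 0.55 = 0.691.
Dividing the baseline by the relative clearance: 70.2 / 0.691 = 102 mg/L.

102 mg/L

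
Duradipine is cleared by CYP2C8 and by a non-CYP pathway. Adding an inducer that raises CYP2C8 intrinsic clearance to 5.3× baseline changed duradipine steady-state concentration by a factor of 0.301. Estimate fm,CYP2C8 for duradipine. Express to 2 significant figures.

CL'/CL = 1 / 0.301 = 3.322
5.3·fm + (1 − fm) = 3.322
fm = (3.322 − 1) / (5.3 − 1) = 0.54

0.54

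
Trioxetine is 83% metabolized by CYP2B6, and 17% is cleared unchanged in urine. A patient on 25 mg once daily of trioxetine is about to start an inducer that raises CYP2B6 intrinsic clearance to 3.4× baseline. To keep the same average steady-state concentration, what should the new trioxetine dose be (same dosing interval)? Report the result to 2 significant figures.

75 mg

CYP2B6: 0.83 × 3.4 = 2.822
Other: 0.17 (unchanged)
Relative clearance = 2.822 + 0.17 = 2.992.
To maintain the same steady-state level, dose must scale with clearance: new dose = 25 × 2.992 = 75 mg.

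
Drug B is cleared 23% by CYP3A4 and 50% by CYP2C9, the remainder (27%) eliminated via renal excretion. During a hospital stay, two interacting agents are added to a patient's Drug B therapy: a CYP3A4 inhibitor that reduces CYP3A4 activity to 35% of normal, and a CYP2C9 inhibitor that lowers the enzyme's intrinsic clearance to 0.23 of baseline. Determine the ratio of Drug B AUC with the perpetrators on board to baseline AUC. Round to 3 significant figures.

2.15

CYP3A4: 0.23 × 0.35 = 0.0805
CYP2C9: 0.5 × 0.23 = 0.115
Other: 0.27 (unchanged)
Relative clearance = 0.0805 + 0.115 + 0.27 = 0.4655.
Because AUC varies inversely with clearance, the combined effect is 1 / 0.4655 = 2.15.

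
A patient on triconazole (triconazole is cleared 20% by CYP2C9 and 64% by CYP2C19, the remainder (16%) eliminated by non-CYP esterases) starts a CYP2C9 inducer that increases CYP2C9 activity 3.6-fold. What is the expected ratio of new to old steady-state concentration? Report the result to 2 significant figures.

0.66

The CYP2C9 pathway (20% of clearance) rises to 3.6× activity: 0.2 × 3.6 = 0.72.
CYP2C19 (64%) and the residual 16% are unaffected.
Relative clearance = 0.72 + 0.64 + 0.16 = 1.52.
Since steady-state concentration ∝ 1/CL, the ratio is 1 / 1.52 = 0.66.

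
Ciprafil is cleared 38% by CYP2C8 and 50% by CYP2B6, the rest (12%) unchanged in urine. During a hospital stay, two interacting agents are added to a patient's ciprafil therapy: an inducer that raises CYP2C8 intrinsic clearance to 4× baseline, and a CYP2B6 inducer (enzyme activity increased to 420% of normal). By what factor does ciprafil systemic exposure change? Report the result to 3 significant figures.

0.267

The CYP2C8 pathway (38% of clearance) rises to 4× activity: 0.38 × 4 = 1.52.
The CYP2B6 pathway (50% of clearance) is boosted to 4.2× activity: 0.5 × 4.2 = 2.1.
Non-CYP routes (12%) are unchanged.
Relative clearance = 1.52 + 2.1 + 0.12 = 3.74.
Net systemic exposure ratio = 1 / 3.74 = 0.267.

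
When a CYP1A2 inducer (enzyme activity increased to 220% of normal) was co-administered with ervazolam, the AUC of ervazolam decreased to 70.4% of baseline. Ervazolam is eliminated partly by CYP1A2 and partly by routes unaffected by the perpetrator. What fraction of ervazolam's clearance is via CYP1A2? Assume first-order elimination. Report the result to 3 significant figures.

0.350

Let x = fm,CYP1A2. Because AUC ∝ 1/CL, relative clearance rose to 1/0.704 = 1.42.
Setting x·2.2 + (1 − x) = 1.42 and solving: x = (1.42 − 1)/(2.2 − 1) = 0.350.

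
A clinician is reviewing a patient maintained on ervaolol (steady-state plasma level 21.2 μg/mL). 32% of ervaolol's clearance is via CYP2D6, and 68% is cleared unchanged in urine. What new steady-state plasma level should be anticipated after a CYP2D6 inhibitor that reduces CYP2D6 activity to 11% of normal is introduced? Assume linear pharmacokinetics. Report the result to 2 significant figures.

30 μg/mL

CYP2D6: 0.32 × 0.11 = 0.0352
Other: 0.68 (unchanged)
Relative clearance = 0.0352 + 0.68 = 0.7152.
Steady-state plasma level ∝ 1/CL, so new value = 21.2 / 0.7152 = 30 μg/mL.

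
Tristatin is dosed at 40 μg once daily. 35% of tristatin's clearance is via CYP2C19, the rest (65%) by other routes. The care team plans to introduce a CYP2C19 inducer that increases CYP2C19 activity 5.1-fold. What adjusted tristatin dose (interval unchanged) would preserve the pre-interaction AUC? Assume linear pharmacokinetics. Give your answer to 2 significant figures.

The CYP2C19 pathway (35% of clearance) is boosted to 5.1× activity: 0.35 × 5.1 = 1.785.
Non-CYP routes (65%) are unchanged.
New clearance relative to baseline: 1.785 + 0.65 = 2.435.
Css,avg = (dose rate)/CL, so holding Css fixed requires dose ∝ CL: 40 × 2.435 = 97 μg.

97 μg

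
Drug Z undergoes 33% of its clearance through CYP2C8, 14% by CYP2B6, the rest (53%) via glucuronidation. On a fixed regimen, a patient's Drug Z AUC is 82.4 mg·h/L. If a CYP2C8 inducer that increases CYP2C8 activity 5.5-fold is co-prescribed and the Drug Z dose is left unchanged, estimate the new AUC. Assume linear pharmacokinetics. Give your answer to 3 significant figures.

The CYP2C8 pathway (33% of clearance) is boosted to 5.5× activity: 0.33 × 5.5 = 1.815.
CYP2B6 (14%) and the residual 53% are unaffected.
New clearance relative to baseline: 1.815 + 0.14 + 0.53 = 2.485.
AUC ∝ 1/CL, so new value = 82.4 / 2.485 = 33.2 mg·h/L.

33.2 mg·h/L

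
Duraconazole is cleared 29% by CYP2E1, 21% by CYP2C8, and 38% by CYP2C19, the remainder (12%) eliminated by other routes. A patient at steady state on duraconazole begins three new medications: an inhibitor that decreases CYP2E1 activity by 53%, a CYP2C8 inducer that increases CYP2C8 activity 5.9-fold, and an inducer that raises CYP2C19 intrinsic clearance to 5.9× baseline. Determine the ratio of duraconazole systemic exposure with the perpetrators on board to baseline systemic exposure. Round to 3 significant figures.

The CYP2E1 pathway (29% of clearance) is reduced to 0.47× activity: 0.29 × 0.47 = 0.1363.
The CYP2C8 pathway (21% of clearance) rises to 5.9× activity: 0.21 × 5.9 = 1.239.
The CYP2C19 pathway (38% of clearance) is boosted to 5.9× activity: 0.38 × 5.9 = 2.242.
Non-CYP routes (12%) are unchanged.
CL_new/CL_old = 0.1363 + 1.239 + 2.242 + 0.12 = 3.7373.
Because systemic exposure varies inversely with clearance, the combined effect is 1 / 3.7373 = 0.268.

0.268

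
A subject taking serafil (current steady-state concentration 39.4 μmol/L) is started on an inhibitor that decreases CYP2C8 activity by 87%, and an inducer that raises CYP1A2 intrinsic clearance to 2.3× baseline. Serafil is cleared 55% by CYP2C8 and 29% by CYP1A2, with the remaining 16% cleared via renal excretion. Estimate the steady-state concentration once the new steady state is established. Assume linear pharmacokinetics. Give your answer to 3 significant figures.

43.9 μmol/L

The CYP2C8 pathway (55% of clearance) is reduced to 0.13× activity: 0.55 × 0.13 = 0.0715.
The CYP1A2 pathway (29% of clearance) is boosted to 2.3× activity: 0.29 × 2.3 = 0.667.
The remaining 16% of clearance is unaffected.
New clearance relative to baseline: 0.0715 + 0.667 + 0.16 = 0.8985.
Steady-state concentration ∝ 1/CL: new value = 39.4 / 0.8985 = 43.9 μmol/L.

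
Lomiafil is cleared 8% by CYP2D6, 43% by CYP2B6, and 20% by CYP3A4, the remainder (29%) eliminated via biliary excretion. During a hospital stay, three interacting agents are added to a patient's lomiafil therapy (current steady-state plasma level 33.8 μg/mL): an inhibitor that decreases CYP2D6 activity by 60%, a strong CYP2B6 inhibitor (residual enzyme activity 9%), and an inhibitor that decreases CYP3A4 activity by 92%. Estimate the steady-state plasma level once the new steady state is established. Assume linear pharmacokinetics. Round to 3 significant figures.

89.7 μg/mL

CYP2D6: 0.08 × 0.4 = 0.032
CYP2B6: 0.43 × 0.09 = 0.0387
CYP3A4: 0.2 × 0.08 = 0.016
Other: 0.29 (unchanged)
Relative clearance = 0.032 + 0.0387 + 0.016 + 0.29 = 0.3767.
Steady-state plasma level ∝ 1/CL: new value = 33.8 / 0.3767 = 89.7 μg/mL.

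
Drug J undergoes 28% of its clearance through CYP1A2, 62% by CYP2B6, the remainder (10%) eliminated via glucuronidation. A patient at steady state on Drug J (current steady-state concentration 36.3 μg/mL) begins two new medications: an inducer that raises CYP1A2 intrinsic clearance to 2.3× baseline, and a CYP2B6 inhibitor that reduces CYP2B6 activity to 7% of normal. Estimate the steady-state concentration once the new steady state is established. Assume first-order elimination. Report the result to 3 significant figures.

46.1 μg/mL

The CYP1A2 pathway (28% of clearance) rises to 2.3× activity: 0.28 × 2.3 = 0.644.
The CYP2B6 pathway (62% of clearance) drops to 0.07× activity: 0.62 × 0.07 = 0.0434.
Non-CYP routes (10%) are unchanged.
New clearance relative to baseline: 0.644 + 0.0434 + 0.1 = 0.7874.
Dividing the baseline by the relative clearance: 36.3 / 0.7874 = 46.1 μg/mL.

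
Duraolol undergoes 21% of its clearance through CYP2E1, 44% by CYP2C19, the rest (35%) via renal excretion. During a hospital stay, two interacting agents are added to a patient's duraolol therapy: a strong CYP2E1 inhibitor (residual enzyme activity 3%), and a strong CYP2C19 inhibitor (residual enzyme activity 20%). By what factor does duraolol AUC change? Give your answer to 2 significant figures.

2.3

CYP2E1: 0.21 × 0.03 = 0.0063
CYP2C19: 0.44 × 0.2 = 0.088
Other: 0.35 (unchanged)
New clearance relative to baseline: 0.0063 + 0.088 + 0.35 = 0.4443.
AUC ∝ 1/CL: fold-change = 1 / 0.4443 = 2.3.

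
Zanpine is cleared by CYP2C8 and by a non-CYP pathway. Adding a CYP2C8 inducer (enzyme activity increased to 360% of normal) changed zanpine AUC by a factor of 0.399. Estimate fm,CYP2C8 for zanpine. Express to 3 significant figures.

Call the CYP2C8 fraction fm. After the interaction, CL_new/CL_old = fm × 3.6 + (1 − fm).
AUC ratio = 1 / (new CL fraction), so new CL fraction = 1 / 0.399 = 2.506.
fm × 3.6 + 1 − fm = 2.506  ⇒  fm × (3.6 − 1) = 1.506  ⇒  fm = 0.579.

0.579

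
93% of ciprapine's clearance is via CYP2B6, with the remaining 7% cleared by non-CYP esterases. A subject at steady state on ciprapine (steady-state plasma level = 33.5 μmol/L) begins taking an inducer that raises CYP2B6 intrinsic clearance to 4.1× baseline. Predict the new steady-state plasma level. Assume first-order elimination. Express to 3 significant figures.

The CYP2B6 pathway (93% of clearance) rises to 4.1× activity: 0.93 × 4.1 = 3.813.
The remaining 7% of clearance is unaffected.
Relative clearance = 3.813 + 0.07 = 3.883.
With dosing unchanged, steady-state plasma level scales as 1/CL: 33.5 / 3.883 = 8.63 μmol/L.

8.63 μmol/L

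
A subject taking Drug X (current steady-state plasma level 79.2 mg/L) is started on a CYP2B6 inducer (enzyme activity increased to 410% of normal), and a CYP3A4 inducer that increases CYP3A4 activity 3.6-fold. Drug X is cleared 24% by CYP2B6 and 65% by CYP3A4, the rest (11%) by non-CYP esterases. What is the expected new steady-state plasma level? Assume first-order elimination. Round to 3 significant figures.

The CYP2B6 pathway (24% of clearance) rises to 4.1× activity: 0.24 × 4.1 = 0.984.
The CYP3A4 pathway (65% of clearance) increases to 3.6× activity: 0.65 × 3.6 = 2.34.
Non-CYP routes (11%) are unchanged.
CL_new/CL_old = 0.984 + 2.34 + 0.11 = 3.434.
Dividing the baseline by the relative clearance: 79.2 / 3.434 = 23.1 mg/L.

23.1 mg/L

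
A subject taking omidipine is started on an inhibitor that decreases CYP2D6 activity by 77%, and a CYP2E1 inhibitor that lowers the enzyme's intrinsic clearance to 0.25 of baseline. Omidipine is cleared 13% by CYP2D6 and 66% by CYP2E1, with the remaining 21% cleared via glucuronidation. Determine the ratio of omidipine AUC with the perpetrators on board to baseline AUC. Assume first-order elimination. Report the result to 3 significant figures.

The CYP2D6 pathway (13% of clearance) drops to 0.23× activity: 0.13 × 0.23 = 0.0299.
The CYP2E1 pathway (66% of clearance) drops to 0.25× activity: 0.66 × 0.25 = 0.165.
Non-CYP routes (21%) are unchanged.
New clearance relative to baseline: 0.0299 + 0.165 + 0.21 = 0.4049.
Because AUC varies inversely with clearance, the combined effect is 1 / 0.4049 = 2.47.

2.47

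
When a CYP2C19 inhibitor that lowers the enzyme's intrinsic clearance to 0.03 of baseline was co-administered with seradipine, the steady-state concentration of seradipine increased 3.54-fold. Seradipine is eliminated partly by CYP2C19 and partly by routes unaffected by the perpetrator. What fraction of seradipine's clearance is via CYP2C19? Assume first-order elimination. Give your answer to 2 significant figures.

0.74

CL'/CL = 1 / 3.54 = 0.2825
0.03·fm + (1 − fm) = 0.2825
fm = (0.2825 − 1) / (0.03 − 1) = 0.74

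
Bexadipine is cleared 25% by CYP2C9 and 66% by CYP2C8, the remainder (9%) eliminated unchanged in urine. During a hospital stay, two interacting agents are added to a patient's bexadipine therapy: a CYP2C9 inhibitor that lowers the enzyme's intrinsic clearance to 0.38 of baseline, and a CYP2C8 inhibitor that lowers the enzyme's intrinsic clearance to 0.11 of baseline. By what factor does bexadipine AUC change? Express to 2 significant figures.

CYP2C9: 0.25 × 0.38 = 0.095
CYP2C8: 0.66 × 0.11 = 0.0726
Other: 0.09 (unchanged)
New clearance relative to baseline: 0.095 + 0.0726 + 0.09 = 0.2576.
AUC ∝ 1/CL: fold-change = 1 / 0.2576 = 3.9.

3.9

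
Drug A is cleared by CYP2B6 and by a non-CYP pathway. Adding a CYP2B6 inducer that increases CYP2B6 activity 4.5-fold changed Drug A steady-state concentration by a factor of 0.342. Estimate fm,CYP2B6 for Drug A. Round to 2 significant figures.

CL'/CL = 1 / 0.342 = 2.924
4.5·fm + (1 − fm) = 2.924
fm = (2.924 − 1) / (4.5 − 1) = 0.55

0.55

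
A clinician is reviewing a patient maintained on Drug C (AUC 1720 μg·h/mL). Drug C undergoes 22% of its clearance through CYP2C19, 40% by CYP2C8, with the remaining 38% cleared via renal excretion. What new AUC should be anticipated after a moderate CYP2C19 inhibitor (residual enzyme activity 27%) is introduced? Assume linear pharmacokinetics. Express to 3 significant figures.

2.05 × 10³ μg·h/mL

CYP2C19: 0.22 × 0.27 = 0.0594
CYP2C8: 0.4 (unchanged)
Other: 0.38 (unchanged)
CL_new/CL_old = 0.0594 + 0.4 + 0.38 = 0.8394.
With dosing unchanged, AUC scales as 1/CL: 1720 / 0.8394 = 2.05 × 10³ μg·h/mL.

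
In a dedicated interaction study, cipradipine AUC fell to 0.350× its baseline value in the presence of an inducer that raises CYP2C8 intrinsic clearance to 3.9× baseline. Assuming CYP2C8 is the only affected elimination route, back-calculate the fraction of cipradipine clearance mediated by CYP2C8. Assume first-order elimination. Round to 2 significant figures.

0.64

CL'/CL = 1 / 0.350 = 2.857
3.9·fm + (1 − fm) = 2.857
fm = (2.857 − 1) / (3.9 − 1) = 0.64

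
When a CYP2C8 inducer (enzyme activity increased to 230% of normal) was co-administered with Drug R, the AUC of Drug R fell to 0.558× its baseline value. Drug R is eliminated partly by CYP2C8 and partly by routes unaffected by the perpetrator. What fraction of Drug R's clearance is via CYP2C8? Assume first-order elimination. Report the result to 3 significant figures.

0.609

CL'/CL = 1 / 0.558 = 1.792
2.3·fm + (1 − fm) = 1.792
fm = (1.792 − 1) / (2.3 − 1) = 0.609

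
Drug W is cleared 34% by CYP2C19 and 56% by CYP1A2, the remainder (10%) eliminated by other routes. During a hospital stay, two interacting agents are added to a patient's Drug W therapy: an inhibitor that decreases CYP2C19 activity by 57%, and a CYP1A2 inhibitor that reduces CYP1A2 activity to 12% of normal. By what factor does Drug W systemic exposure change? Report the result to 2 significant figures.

The CYP2C19 pathway (34% of clearance) is reduced to 0.43× activity: 0.34 × 0.43 = 0.1462.
The CYP1A2 pathway (56% of clearance) is reduced to 0.12× activity: 0.56 × 0.12 = 0.0672.
Non-CYP routes (10%) are unchanged.
CL_new/CL_old = 0.1462 + 0.0672 + 0.1 = 0.3134.
Because systemic exposure varies inversely with clearance, the combined effect is 1 / 0.3134 = 3.2.

3.2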